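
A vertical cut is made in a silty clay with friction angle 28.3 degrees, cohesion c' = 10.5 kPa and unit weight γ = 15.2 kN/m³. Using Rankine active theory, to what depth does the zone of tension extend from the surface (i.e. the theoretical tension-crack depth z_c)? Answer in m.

2.31 m

K_a = tan²(45° − 28.3°/2) = 0.3568; √K_a = 0.5973.
The active pressure is zero where K_a γ z = 2c√K_a, so z_c = 2c/(γ√K_a) = 2×10.5/(15.2×0.5973) = 2.313 m.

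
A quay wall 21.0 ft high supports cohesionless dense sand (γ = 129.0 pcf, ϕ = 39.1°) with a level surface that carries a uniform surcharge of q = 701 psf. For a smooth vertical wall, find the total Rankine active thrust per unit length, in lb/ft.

9780 lb/ft

K_a = tan²(45° − φ/2) = 0.2265.
Soil triangle: ½ K_a γ H² = 0.5×0.2265×129.0×21.0² = 6442 lb/ft.
Surcharge rectangle: K_a q H = 0.2265×701×21.0 = 3334 lb/ft.
Total = 6442 + 3334 = 9776 lb/ft.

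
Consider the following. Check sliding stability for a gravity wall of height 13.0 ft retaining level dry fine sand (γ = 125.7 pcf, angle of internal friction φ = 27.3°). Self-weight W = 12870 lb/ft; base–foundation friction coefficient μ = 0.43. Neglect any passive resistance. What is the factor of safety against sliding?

K_a = tan²(45° − 27.3°/2) = 0.3711.
P_a = ½K_aγH² = 0.5×0.3711×125.7×13.0² = 3942 lb/ft, acting at H/3 = 4.333 ft above the base.
FS_sliding = μW / P_a = 0.43×12870 / 3942 = 1.404.

1.40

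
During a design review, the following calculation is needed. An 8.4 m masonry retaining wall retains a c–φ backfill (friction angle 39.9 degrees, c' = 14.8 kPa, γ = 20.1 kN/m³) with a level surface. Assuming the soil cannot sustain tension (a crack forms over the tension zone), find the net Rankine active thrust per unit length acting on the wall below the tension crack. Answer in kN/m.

K_a = 0.2184; √K_a = 0.4674.
Tension-crack depth z_c = 2c/(γ√K_a) = 2×14.8/(20.1×0.4674) = 3.151 m.
σ_a at base = K_a γ H − 2c√K_a = 0.2184×20.1×8.4 − 2×14.8×0.4674 = 23.05 kPa.
P_a = ½ × 23.05 × (H − z_c) = 0.5×23.05×5.249 = 60.49 kN/m.

60.5 kN/m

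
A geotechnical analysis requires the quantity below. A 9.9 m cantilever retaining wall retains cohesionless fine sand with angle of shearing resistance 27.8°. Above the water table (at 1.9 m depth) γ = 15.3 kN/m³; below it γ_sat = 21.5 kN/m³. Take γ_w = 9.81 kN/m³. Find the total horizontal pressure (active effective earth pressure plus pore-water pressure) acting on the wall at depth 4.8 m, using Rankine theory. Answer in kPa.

51.4 kPa

K_a = (1 − sin φ)/(1 + sin φ) = 0.3639.
γ' = 21.5 − 9.81 = 11.69 kN/m³.
Effective vertical stress at 4.8 m: σ'_v = 15.3×1.9 + 11.69×2.90 = 62.97 kPa.
σ'_h = K_a σ'_v = 0.3639 × 62.97 = 22.91 kPa; u = γ_w × 2.90 = 28.45 kPa.
Total σ_h = 22.91 + 28.45 = 51.36 kPa.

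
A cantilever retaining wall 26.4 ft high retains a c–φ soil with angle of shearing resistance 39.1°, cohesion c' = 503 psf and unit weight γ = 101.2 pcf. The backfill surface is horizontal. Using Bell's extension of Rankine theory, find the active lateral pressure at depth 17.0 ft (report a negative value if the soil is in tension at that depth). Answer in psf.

-89.1 psf

K_a = (1 − sin φ)/(1 + sin φ) = 0.2265.
σ_a = K_a γ z − 2c√K_a = 0.2265×101.2×17.0 − 2×503×0.4759 = -89.11 psf.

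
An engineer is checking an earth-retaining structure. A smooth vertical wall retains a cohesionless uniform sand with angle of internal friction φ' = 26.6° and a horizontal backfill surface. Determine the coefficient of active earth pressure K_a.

0.381

K_a = tan²(45° − φ/2) = tan²(31.70°) = 0.3814.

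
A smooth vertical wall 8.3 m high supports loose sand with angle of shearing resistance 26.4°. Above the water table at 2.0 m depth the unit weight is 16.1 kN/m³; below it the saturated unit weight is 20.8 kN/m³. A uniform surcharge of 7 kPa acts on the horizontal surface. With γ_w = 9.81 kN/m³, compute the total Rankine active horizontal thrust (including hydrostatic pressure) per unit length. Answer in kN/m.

391 kN/m

K_a = tan²(45° − φ/2) = 0.3844.
γ' = 20.8 − 9.81 = 10.99 kN/m³. h₂ = H − d_w = 6.3 m.
σ'_h: at surface K_a·q = 2.691; at WT K_a(q+γd_w) = 15.07; at base K_a(q+γd_w+γ'h₂) = 41.69 kPa.
P₁ = ½(2.691+15.07)×2.0 = 17.76; P₂ = ½(15.07+41.69)×6.3 = 178.8; P_w = ½γ_w h₂² = 194.7.
Total = 17.76+178.8+194.7 = 391.2 kN/m.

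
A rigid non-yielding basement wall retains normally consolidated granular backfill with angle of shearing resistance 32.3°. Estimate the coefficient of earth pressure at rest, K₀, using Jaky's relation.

K₀ = 1 − sin φ' = 1 − sin 32.3° = 0.4656.

0.466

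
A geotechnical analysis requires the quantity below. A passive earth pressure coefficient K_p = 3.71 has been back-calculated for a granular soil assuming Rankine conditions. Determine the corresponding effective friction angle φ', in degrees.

K_p = (1+sin φ)/(1−sin φ) ⇒ sin φ = (K_p − 1)/(K_p + 1) = 0.5754.
φ = arcsin(0.5754) = 35.13°.

35.1°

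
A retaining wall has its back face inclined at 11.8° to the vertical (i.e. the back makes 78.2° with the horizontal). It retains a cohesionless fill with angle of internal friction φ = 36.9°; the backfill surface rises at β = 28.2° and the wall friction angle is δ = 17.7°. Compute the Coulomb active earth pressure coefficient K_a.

0.513

K_a = sin²(α+φ) / [sin²α · sin(α−δ) · (1 + √{sin(φ+δ)sin(φ−β) / (sin(α−δ)sin(α+β))})²].
With α = 78.2°, φ = 36.9°, δ = 17.7°, β = 28.2°: K_a = 0.5132.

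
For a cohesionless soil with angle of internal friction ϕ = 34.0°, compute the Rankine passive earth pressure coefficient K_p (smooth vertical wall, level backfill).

3.54

K_p = (1 + sin φ)/(1 − sin φ) = tan²(45° + 34.0°/2) = 3.537.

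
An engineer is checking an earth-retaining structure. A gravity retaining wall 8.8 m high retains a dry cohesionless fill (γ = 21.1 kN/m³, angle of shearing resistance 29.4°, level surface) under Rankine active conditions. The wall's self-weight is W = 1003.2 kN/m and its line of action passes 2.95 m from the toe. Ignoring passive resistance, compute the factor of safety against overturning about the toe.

3.62

K_a = tan²(45° − 29.4°/2) = 0.3415.
P_a = ½K_aγH² = 0.5×0.3415×21.1×8.8² = 279.0 kN/m, acting at H/3 = 2.933 m above the base.
Overturning moment M_o = P_a × H/3 = 279.0 × 2.933 = 818.3.
Resisting moment M_r = W × 2.95 = 1003.2 × 2.95 = 2959.
FS_overturning = M_r/M_o = 2959/818.3 = 3.616.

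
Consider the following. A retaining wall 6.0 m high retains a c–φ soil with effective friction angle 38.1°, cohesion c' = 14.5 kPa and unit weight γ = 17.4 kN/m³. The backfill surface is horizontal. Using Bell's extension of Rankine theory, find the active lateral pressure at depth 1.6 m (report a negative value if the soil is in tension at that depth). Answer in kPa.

K_a = (1 − sin φ)/(1 + sin φ) = 0.2368.
σ_a = K_a γ z − 2c√K_a = 0.2368×17.4×1.6 − 2×14.5×0.4867 = -7.520 kPa.

-7.52 kPa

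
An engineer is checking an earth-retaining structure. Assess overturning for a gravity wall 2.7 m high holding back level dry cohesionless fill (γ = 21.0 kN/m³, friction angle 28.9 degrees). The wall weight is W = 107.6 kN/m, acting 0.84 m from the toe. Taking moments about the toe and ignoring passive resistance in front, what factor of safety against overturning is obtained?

3.77

K_a = tan²(45° − 28.9°/2) = 0.3484.
P_a = ½K_aγH² = 0.5×0.3484×21.0×2.7² = 26.67 kN/m, acting at H/3 = 0.9000 m above the base.
Overturning moment M_o = P_a × H/3 = 26.67 × 0.9000 = 24.00.
Resisting moment M_r = W × 0.84 = 107.6 × 0.84 = 90.38.
FS_overturning = M_r/M_o = 90.38/24.00 = 3.766.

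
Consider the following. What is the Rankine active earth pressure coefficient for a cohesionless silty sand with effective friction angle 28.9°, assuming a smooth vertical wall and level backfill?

K_a = tan²(45° − φ/2) = tan²(30.55°) = 0.3484.

0.348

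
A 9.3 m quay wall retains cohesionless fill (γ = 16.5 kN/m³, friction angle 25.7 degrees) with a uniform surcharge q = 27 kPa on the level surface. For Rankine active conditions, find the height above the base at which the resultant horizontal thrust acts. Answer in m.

3.50 m

K_a = 0.3950.
Triangular part P₁ = ½K_aγH² = 281.9 at H/3 = 3.100 m; rectangular part P₂ = K_a q H = 99.19 at H/2 = 4.650 m.
ȳ = (P₁·3.100 + P₂·4.650)/(P₁+P₂) = 3.503 m.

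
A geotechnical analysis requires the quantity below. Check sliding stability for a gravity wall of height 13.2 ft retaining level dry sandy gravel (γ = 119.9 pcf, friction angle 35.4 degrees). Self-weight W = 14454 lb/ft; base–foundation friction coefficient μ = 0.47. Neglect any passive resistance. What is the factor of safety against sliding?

K_a = tan²(45° − 35.4°/2) = 0.2664.
P_a = ½K_aγH² = 0.5×0.2664×119.9×13.2² = 2783 lb/ft, acting at H/3 = 4.400 ft above the base.
FS_sliding = μW / P_a = 0.47×14454 / 2783 = 2.441.

2.44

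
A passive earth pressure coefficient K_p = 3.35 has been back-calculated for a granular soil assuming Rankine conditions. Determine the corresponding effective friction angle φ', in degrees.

32.7°

K_p = (1+sin φ)/(1−sin φ) ⇒ sin φ = (K_p − 1)/(K_p + 1) = 0.5402.
φ = arcsin(0.5402) = 32.70°.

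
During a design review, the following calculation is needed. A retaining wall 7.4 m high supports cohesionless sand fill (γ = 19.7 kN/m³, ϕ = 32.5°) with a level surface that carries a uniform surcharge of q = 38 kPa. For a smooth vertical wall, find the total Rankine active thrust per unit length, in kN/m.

K_a = tan²(45° − φ/2) = 0.3010.
Soil triangle: ½ K_a γ H² = 0.5×0.3010×19.7×7.4² = 162.3 kN/m.
Surcharge rectangle: K_a q H = 0.3010×38×7.4 = 84.64 kN/m.
Total = 162.3 + 84.64 = 247.0 kN/m.

247 kN/m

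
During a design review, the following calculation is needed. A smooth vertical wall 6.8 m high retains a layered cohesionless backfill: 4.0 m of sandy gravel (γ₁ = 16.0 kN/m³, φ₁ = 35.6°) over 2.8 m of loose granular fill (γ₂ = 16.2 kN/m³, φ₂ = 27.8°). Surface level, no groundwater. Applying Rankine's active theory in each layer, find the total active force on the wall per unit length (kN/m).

122 kN/m

K_a1 = tan²(45°−35.6°/2) = 0.2641; K_a2 = tan²(45°−27.8°/2) = 0.3639.
Layer 1: σ at base = K_a1 γ₁ h₁ = 16.90 kPa; P₁ = ½×16.90×4.0 = 33.81.
Layer 2: σ_v at top = γ₁h₁ = 64.00; σ_h top = K_a2×64.00 = 23.29; σ_h base = K_a2×(64.00+16.2×2.8) = 39.80.
P₂ = ½(23.29+39.80)×2.8 = 88.32. Total P_a = 33.81+88.32 = 122.1 kN/m.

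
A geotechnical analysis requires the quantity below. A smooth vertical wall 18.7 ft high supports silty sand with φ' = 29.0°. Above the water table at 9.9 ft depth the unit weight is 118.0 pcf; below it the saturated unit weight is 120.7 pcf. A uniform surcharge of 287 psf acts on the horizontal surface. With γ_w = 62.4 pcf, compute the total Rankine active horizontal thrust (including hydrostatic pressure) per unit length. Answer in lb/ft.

K_a = tan²(45° − φ/2) = 0.3470.
γ' = 120.7 − 62.4 = 58.30 pcf. h₂ = H − d_w = 8.8 ft.
σ'_h: at surface K_a·q = 99.58; at WT K_a(q+γd_w) = 504.9; at base K_a(q+γd_w+γ'h₂) = 682.9 psf.
P₁ = ½(99.58+504.9)×9.9 = 2992; P₂ = ½(504.9+682.9)×8.8 = 5227; P_w = ½γ_w h₂² = 2416.
Total = 2992+5227+2416 = 10630 lb/ft.

10600 lb/ft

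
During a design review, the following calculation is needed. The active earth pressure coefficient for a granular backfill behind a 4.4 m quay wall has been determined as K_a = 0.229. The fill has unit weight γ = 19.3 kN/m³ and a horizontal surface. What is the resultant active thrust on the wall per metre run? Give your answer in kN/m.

42.8 kN/m

P = ½ K_a γ H² = 0.5 × 0.229 × 19.3 × 4.4² = 42.78 kN/m.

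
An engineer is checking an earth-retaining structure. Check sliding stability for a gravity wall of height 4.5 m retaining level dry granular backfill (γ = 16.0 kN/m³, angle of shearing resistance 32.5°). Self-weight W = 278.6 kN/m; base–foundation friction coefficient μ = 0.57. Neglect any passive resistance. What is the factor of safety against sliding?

3.26

K_a = tan²(45° − 32.5°/2) = 0.3010.
P_a = ½K_aγH² = 0.5×0.3010×16.0×4.5² = 48.76 kN/m, acting at H/3 = 1.500 m above the base.
FS_sliding = μW / P_a = 0.57×278.6 / 48.76 = 3.257.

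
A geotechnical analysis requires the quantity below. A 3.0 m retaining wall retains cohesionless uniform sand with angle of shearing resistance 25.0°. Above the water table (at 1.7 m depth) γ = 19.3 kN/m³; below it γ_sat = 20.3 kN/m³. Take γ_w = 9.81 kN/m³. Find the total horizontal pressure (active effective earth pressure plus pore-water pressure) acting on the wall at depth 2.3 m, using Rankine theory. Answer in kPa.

21.8 kPa

K_a = (1 − sin φ)/(1 + sin φ) = 0.4059.
γ' = 20.3 − 9.81 = 10.49 kN/m³.
Effective vertical stress at 2.3 m: σ'_v = 19.3×1.7 + 10.49×0.600 = 39.10 kPa.
σ'_h = K_a σ'_v = 0.4059 × 39.10 = 15.87 kPa; u = γ_w × 0.600 = 5.886 kPa.
Total σ_h = 15.87 + 5.886 = 21.76 kPa.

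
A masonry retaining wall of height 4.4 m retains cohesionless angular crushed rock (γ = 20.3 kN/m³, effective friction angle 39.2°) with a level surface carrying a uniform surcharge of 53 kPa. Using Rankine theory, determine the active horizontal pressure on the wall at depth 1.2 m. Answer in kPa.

17.4 kPa

K_a = (1 − sin φ)/(1 + sin φ) = 0.2255.
σ_v = γz + q = 20.3 × 1.2 + 53 = 77.36 kPa.
σ_h = K_a σ_v = 0.2255 × 77.36 = 17.44 kPa.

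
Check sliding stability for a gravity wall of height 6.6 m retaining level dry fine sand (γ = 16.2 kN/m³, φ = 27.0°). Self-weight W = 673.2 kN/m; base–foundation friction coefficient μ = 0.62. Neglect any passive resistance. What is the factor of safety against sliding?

K_a = tan²(45° − 27.0°/2) = 0.3755.
P_a = ½K_aγH² = 0.5×0.3755×16.2×6.6² = 132.5 kN/m, acting at H/3 = 2.200 m above the base.
FS_sliding = μW / P_a = 0.62×673.2 / 132.5 = 3.150.

3.15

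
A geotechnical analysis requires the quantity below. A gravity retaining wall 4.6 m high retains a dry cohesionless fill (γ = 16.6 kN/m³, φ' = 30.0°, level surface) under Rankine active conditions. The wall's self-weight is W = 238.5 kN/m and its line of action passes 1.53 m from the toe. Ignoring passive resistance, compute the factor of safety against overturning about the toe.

K_a = tan²(45° − 30.0°/2) = 0.3333.
P_a = ½K_aγH² = 0.5×0.3333×16.6×4.6² = 58.54 kN/m, acting at H/3 = 1.533 m above the base.
Overturning moment M_o = P_a × H/3 = 58.54 × 1.533 = 89.77.
Resisting moment M_r = W × 1.53 = 238.5 × 1.53 = 364.9.
FS_overturning = M_r/M_o = 364.9/89.77 = 4.065.

4.07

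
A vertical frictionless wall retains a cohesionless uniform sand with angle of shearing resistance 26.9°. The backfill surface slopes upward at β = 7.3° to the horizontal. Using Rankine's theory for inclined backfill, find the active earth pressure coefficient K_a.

0.388

K_a = cos β · (cos β − √(cos²β − cos²φ)) / (cos β + √(cos²β − cos²φ)).
cos β = 0.9919, cos φ = 0.8918, √(cos²β − cos²φ) = 0.4342.
K_a = 0.9919 × (0.9919 − 0.4342)/(0.9919 + 0.4342) = 0.3879.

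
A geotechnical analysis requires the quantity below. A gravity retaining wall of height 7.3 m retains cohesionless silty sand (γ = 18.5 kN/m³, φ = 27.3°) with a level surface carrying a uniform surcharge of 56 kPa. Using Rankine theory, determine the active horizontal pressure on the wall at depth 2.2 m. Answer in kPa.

35.9 kPa

K_a = (1 − sin φ)/(1 + sin φ) = 0.3711.
σ_v = γz + q = 18.5 × 2.2 + 56 = 96.70 kPa.
σ_h = K_a σ_v = 0.3711 × 96.70 = 35.89 kPa.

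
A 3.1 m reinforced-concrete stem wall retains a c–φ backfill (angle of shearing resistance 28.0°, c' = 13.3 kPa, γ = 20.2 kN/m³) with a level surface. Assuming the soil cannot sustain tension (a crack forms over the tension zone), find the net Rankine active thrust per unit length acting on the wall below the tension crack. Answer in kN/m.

K_a = 0.3610; √K_a = 0.6009.
Tension-crack depth z_c = 2c/(γ√K_a) = 2×13.3/(20.2×0.6009) = 2.192 m.
σ_a at base = K_a γ H − 2c√K_a = 0.3610×20.2×3.1 − 2×13.3×0.6009 = 6.625 kPa.
P_a = ½ × 6.625 × (H − z_c) = 0.5×6.625×0.9084 = 3.009 kN/m.

3.01 kN/m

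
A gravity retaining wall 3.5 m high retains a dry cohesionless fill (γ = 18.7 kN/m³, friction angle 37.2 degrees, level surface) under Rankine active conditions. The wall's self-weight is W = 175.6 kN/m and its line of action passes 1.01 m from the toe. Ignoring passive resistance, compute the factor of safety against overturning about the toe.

K_a = tan²(45° − 37.2°/2) = 0.2464.
P_a = ½K_aγH² = 0.5×0.2464×18.7×3.5² = 28.22 kN/m, acting at H/3 = 1.167 m above the base.
Overturning moment M_o = P_a × H/3 = 28.22 × 1.167 = 32.93.
Resisting moment M_r = W × 1.01 = 175.6 × 1.01 = 177.4.
FS_overturning = M_r/M_o = 177.4/32.93 = 5.386.

5.39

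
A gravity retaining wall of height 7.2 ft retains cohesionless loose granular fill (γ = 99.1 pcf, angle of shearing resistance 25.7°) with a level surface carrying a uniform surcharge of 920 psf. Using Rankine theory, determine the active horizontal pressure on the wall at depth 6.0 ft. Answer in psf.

K_a = (1 − sin φ)/(1 + sin φ) = 0.3950.
σ_v = γz + q = 99.1 × 6.0 + 920 = 1515 psf.
σ_h = K_a σ_v = 0.3950 × 1515 = 598.3 psf.

598 psf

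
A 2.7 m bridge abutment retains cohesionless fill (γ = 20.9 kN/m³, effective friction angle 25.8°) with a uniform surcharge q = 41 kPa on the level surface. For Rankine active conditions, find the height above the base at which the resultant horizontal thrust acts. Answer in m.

K_a = 0.3935.
Triangular part P₁ = ½K_aγH² = 29.98 at H/3 = 0.9000 m; rectangular part P₂ = K_a q H = 43.56 at H/2 = 1.350 m.
ȳ = (P₁·0.9000 + P₂·1.350)/(P₁+P₂) = 1.167 m.

1.17 m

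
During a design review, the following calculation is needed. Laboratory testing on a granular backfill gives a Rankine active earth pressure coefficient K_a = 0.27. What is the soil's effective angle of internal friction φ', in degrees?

K_a = tan²(45° − φ/2) ⇒ 45° − φ/2 = arctan(√0.27) = 27.46°.
φ = 2(45° − 27.46°) = 35.09°.

35.1°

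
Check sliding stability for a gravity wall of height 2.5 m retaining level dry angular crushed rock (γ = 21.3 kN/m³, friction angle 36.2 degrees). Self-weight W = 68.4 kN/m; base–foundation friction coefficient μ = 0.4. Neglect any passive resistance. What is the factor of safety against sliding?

1.60

K_a = tan²(45° − 36.2°/2) = 0.2574.
P_a = ½K_aγH² = 0.5×0.2574×21.3×2.5² = 17.13 kN/m, acting at H/3 = 0.8333 m above the base.
FS_sliding = μW / P_a = 0.4×68.4 / 17.13 = 1.597.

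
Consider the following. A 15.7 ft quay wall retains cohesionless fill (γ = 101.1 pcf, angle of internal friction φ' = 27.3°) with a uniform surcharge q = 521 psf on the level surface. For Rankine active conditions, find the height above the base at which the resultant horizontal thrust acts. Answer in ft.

K_a = 0.3711.
Triangular part P₁ = ½K_aγH² = 4624 at H/3 = 5.233 ft; rectangular part P₂ = K_a q H = 3036 at H/2 = 7.850 ft.
ȳ = (P₁·5.233 + P₂·7.850)/(P₁+P₂) = 6.270 ft.

6.27 ft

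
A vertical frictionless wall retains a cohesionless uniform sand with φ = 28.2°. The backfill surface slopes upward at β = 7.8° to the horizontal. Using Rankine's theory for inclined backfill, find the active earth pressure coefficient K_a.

0.369

K_a = cos β · (cos β − √(cos²β − cos²φ)) / (cos β + √(cos²β − cos²φ)).
cos β = 0.9907, cos φ = 0.8813, √(cos²β − cos²φ) = 0.4526.
K_a = 0.9907 × (0.9907 − 0.4526)/(0.9907 + 0.4526) = 0.3694.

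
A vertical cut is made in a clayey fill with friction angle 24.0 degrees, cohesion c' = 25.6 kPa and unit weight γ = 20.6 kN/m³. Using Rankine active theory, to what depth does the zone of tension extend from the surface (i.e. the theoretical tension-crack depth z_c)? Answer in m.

3.83 m

K_a = tan²(45° − 24.0°/2) = 0.4217; √K_a = 0.6494.
The active pressure is zero where K_a γ z = 2c√K_a, so z_c = 2c/(γ√K_a) = 2×25.6/(20.6×0.6494) = 3.827 m.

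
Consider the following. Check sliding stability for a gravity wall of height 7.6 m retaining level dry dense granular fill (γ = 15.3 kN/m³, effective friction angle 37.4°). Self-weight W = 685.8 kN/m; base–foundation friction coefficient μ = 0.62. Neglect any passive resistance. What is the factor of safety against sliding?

3.94

K_a = tan²(45° − 37.4°/2) = 0.2443.
P_a = ½K_aγH² = 0.5×0.2443×15.3×7.6² = 107.9 kN/m, acting at H/3 = 2.533 m above the base.
FS_sliding = μW / P_a = 0.62×685.8 / 107.9 = 3.939.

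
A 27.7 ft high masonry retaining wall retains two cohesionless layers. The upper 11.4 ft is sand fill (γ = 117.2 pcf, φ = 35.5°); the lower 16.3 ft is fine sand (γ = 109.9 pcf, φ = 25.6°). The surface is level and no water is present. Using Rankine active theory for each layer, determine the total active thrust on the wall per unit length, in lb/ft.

K_a1 = tan²(45°−35.5°/2) = 0.2653; K_a2 = tan²(45°−25.6°/2) = 0.3966.
Layer 1: σ at base = K_a1 γ₁ h₁ = 354.4 psf; P₁ = ½×354.4×11.4 = 2020.
Layer 2: σ_v at top = γ₁h₁ = 1336; σ_h top = K_a2×1336 = 529.8; σ_h base = K_a2×(1336+109.9×16.3) = 1240.
P₂ = ½(529.8+1240)×16.3 = 14430. Total P_a = 2020+14430 = 16450 lb/ft.

16400 lb/ft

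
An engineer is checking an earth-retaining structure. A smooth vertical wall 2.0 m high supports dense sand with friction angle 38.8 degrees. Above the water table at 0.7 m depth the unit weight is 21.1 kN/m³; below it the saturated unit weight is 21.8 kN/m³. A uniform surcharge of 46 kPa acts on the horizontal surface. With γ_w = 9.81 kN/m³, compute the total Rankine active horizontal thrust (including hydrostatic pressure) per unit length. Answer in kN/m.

37.3 kN/m

K_a = tan²(45° − φ/2) = 0.2296.
γ' = 21.8 − 9.81 = 11.99 kN/m³. h₂ = H − d_w = 1.3 m.
σ'_h: at surface K_a·q = 10.56; at WT K_a(q+γd_w) = 13.95; at base K_a(q+γd_w+γ'h₂) = 17.53 kPa.
P₁ = ½(10.56+13.95)×0.7 = 8.578; P₂ = ½(13.95+17.53)×1.3 = 20.46; P_w = ½γ_w h₂² = 8.289.
Total = 8.578+20.46+8.289 = 37.33 kN/m.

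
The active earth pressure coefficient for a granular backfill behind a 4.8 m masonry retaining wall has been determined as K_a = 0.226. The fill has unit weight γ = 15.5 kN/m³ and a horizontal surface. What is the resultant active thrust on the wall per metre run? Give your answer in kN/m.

P = ½ K_a γ H² = 0.5 × 0.226 × 15.5 × 4.8² = 40.35 kN/m.

40.4 kN/m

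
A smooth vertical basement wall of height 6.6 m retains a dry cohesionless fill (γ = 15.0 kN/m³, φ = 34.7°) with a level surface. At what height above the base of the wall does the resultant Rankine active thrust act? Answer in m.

2.20 m

K_a = 0.2745.
The pressure distribution is triangular, so the resultant acts at H/3 above the base = 6.6/3 = 2.200 m.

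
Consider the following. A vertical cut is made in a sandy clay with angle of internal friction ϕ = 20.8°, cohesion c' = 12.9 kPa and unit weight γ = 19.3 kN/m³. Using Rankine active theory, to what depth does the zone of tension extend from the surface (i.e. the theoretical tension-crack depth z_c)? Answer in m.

K_a = tan²(45° − 20.8°/2) = 0.4759; √K_a = 0.6899.
The active pressure is zero where K_a γ z = 2c√K_a, so z_c = 2c/(γ√K_a) = 2×12.9/(19.3×0.6899) = 1.938 m.

1.94 m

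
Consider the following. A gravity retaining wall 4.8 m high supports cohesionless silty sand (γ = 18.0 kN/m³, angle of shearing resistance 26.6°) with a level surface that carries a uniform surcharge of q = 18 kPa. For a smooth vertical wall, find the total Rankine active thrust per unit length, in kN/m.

112 kN/m

K_a = tan²(45° − φ/2) = 0.3814.
Soil triangle: ½ K_a γ H² = 0.5×0.3814×18.0×4.8² = 79.10 kN/m.
Surcharge rectangle: K_a q H = 0.3814×18×4.8 = 32.96 kN/m.
Total = 79.10 + 32.96 = 112.1 kN/m.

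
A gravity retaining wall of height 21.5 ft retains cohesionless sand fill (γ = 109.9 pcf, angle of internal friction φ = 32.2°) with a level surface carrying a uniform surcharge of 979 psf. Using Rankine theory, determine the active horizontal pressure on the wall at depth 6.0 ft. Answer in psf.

K_a = (1 − sin φ)/(1 + sin φ) = 0.3047.
σ_v = γz + q = 109.9 × 6.0 + 979 = 1638 psf.
σ_h = K_a σ_v = 0.3047 × 1638 = 499.3 psf.

499 psf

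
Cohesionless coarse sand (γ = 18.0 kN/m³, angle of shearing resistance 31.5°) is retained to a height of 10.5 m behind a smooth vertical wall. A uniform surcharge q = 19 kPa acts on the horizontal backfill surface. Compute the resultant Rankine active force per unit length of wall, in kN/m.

374 kN/m

K_a = tan²(45° − φ/2) = 0.3136.
Soil triangle: ½ K_a γ H² = 0.5×0.3136×18.0×10.5² = 311.2 kN/m.
Surcharge rectangle: K_a q H = 0.3136×19×10.5 = 62.57 kN/m.
Total = 311.2 + 62.57 = 373.8 kN/m.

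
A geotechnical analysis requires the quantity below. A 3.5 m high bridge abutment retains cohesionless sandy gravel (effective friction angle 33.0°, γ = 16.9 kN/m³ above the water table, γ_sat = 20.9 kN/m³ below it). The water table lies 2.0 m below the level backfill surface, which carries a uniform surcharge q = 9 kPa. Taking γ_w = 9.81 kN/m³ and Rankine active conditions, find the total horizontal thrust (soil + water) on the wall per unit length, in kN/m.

48.9 kN/m

K_a = tan²(45° − φ/2) = 0.2948.
γ' = 20.9 − 9.81 = 11.09 kN/m³. h₂ = H − d_w = 1.5 m.
σ'_h: at surface K_a·q = 2.653; at WT K_a(q+γd_w) = 12.62; at base K_a(q+γd_w+γ'h₂) = 17.52 kPa.
P₁ = ½(2.653+12.62)×2.0 = 15.27; P₂ = ½(12.62+17.52)×1.5 = 22.60; P_w = ½γ_w h₂² = 11.04.
Total = 15.27+22.60+11.04 = 48.91 kN/m.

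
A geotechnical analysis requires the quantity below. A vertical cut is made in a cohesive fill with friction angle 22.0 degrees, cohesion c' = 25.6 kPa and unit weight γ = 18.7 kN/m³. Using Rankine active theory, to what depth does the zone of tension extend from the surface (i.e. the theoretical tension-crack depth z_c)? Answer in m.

K_a = tan²(45° − 22.0°/2) = 0.4550; √K_a = 0.6745.
The active pressure is zero where K_a γ z = 2c√K_a, so z_c = 2c/(γ√K_a) = 2×25.6/(18.7×0.6745) = 4.059 m.

4.06 m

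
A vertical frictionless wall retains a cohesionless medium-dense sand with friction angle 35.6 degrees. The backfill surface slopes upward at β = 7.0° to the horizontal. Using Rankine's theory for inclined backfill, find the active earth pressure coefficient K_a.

K_a = cos β · (cos β − √(cos²β − cos²φ)) / (cos β + √(cos²β − cos²φ)).
cos β = 0.9925, cos φ = 0.8131, √(cos²β − cos²φ) = 0.5692.
K_a = 0.9925 × (0.9925 − 0.5692)/(0.9925 + 0.5692) = 0.2690.

0.269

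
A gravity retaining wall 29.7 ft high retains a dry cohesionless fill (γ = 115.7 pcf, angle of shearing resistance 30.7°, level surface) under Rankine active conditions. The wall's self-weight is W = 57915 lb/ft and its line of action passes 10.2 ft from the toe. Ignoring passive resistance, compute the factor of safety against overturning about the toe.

3.61

K_a = tan²(45° − 30.7°/2) = 0.3240.
P_a = ½K_aγH² = 0.5×0.3240×115.7×29.7² = 16530 lb/ft, acting at H/3 = 9.900 ft above the base.
Overturning moment M_o = P_a × H/3 = 16530 × 9.900 = 163700.
Resisting moment M_r = W × 10.2 = 57915 × 10.2 = 590700.
FS_overturning = M_r/M_o = 590700/163700 = 3.609.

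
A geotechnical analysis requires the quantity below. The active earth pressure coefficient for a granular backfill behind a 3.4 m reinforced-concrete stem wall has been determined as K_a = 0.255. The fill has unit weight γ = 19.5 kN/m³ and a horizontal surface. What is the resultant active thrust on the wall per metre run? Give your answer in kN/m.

P = ½ K_a γ H² = 0.5 × 0.255 × 19.5 × 3.4² = 28.74 kN/m.

28.7 kN/m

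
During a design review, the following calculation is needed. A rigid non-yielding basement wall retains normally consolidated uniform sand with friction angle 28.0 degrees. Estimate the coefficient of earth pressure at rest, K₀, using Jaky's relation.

0.531

K₀ = 1 − sin φ' = 1 − sin 28.0° = 0.5305.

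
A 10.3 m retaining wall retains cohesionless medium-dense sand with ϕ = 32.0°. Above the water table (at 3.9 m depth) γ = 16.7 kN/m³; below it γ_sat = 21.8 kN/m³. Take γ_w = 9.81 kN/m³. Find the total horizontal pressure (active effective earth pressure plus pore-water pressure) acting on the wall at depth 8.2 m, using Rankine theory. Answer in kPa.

K_a = (1 − sin φ)/(1 + sin φ) = 0.3073.
γ' = 21.8 − 9.81 = 11.99 kN/m³.
Effective vertical stress at 8.2 m: σ'_v = 16.7×3.9 + 11.99×4.30 = 116.7 kPa.
σ'_h = K_a σ'_v = 0.3073 × 116.7 = 35.85 kPa; u = γ_w × 4.30 = 42.18 kPa.
Total σ_h = 35.85 + 42.18 = 78.04 kPa.

78.0 kPa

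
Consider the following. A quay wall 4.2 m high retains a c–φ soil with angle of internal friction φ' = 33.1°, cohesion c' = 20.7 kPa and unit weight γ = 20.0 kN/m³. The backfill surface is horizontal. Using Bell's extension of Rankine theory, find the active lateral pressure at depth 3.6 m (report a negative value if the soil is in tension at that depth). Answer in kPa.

K_a = (1 − sin φ)/(1 + sin φ) = 0.2936.
σ_a = K_a γ z − 2c√K_a = 0.2936×20.0×3.6 − 2×20.7×0.5418 = -1.294 kPa.

-1.29 kPa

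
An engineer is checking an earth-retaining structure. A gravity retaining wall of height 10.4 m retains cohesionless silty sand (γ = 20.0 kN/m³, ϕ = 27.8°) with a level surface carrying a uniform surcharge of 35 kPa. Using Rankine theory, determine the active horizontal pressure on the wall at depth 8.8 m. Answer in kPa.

K_a = (1 − sin φ)/(1 + sin φ) = 0.3639.
σ_v = γz + q = 20.0 × 8.8 + 35 = 211.0 kPa.
σ_h = K_a σ_v = 0.3639 × 211.0 = 76.78 kPa.

76.8 kPa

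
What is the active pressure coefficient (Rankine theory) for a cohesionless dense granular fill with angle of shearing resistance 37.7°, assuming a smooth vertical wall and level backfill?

0.241

K_a = tan²(45° − φ/2) = tan²(26.15°) = 0.2411.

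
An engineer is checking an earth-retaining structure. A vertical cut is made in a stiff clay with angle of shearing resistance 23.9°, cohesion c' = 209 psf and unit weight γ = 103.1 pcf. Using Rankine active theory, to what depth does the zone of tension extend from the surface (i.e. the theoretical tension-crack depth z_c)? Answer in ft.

K_a = tan²(45° − 23.9°/2) = 0.4233; √K_a = 0.6506.
The active pressure is zero where K_a γ z = 2c√K_a, so z_c = 2c/(γ√K_a) = 2×209/(103.1×0.6506) = 6.231 ft.

6.23 ft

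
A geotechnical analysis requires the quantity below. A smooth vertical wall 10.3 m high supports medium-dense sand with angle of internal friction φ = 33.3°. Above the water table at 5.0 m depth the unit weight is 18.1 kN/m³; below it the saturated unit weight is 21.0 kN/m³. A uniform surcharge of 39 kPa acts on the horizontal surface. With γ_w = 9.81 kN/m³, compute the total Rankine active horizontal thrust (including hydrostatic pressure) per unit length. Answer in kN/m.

506 kN/m

K_a = tan²(45° − φ/2) = 0.2911.
γ' = 21.0 − 9.81 = 11.19 kN/m³. h₂ = H − d_w = 5.3 m.
σ'_h: at surface K_a·q = 11.35; at WT K_a(q+γd_w) = 37.70; at base K_a(q+γd_w+γ'h₂) = 54.97 kPa.
P₁ = ½(11.35+37.70)×5.0 = 122.6; P₂ = ½(37.70+54.97)×5.3 = 245.6; P_w = ½γ_w h₂² = 137.8.
Total = 122.6+245.6+137.8 = 506.0 kN/m.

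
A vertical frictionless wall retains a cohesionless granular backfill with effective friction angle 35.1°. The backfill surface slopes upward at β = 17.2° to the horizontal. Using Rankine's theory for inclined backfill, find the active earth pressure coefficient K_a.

K_a = cos β · (cos β − √(cos²β − cos²φ)) / (cos β + √(cos²β − cos²φ)).
cos β = 0.9553, cos φ = 0.8181, √(cos²β − cos²φ) = 0.4931.
K_a = 0.9553 × (0.9553 − 0.4931)/(0.9553 + 0.4931) = 0.3048.

0.305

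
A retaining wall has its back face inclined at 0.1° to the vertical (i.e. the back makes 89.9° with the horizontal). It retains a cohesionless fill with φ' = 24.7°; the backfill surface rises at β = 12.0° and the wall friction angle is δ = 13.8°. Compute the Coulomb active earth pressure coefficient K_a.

0.447

K_a = sin²(α+φ) / [sin²α · sin(α−δ) · (1 + √{sin(φ+δ)sin(φ−β) / (sin(α−δ)sin(α+β))})²].
With α = 89.9°, φ = 24.7°, δ = 13.8°, β = 12.0°: K_a = 0.4475.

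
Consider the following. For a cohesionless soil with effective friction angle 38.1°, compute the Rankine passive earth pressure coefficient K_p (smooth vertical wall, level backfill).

K_p = (1 + sin φ)/(1 − sin φ) = tan²(45° + 38.1°/2) = 4.222.

4.22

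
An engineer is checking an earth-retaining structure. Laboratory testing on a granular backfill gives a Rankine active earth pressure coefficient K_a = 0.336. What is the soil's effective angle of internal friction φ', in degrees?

K_a = tan²(45° − φ/2) ⇒ 45° − φ/2 = arctan(√0.336) = 30.10°.
φ = 2(45° − 30.10°) = 29.80°.

29.8°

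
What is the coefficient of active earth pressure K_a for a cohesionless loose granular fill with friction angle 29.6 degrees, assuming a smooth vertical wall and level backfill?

0.339

K_a = (1 − sin φ)/(1 + sin φ) = (1 − sin 29.6°)/(1 + sin 29.6°) = 0.3387.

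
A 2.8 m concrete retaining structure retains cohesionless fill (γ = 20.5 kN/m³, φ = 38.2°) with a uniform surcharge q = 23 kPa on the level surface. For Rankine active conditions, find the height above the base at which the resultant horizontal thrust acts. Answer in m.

1.14 m

K_a = 0.2358.
Triangular part P₁ = ½K_aγH² = 18.95 at H/3 = 0.9333 m; rectangular part P₂ = K_a q H = 15.18 at H/2 = 1.400 m.
ȳ = (P₁·0.9333 + P₂·1.400)/(P₁+P₂) = 1.141 m.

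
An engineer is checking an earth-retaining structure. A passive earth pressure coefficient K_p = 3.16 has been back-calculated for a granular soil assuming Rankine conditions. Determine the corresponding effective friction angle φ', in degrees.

31.3°

K_p = (1+sin φ)/(1−sin φ) ⇒ sin φ = (K_p − 1)/(K_p + 1) = 0.5192.
φ = arcsin(0.5192) = 31.28°.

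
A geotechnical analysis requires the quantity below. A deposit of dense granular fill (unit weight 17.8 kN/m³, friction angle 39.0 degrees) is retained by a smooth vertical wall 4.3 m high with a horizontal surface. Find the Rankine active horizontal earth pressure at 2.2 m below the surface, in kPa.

8.91 kPa

K_a = (1 − sin φ)/(1 + sin φ) = 0.2275.
σ_h = K_a γ z = 0.2275 × 17.8 × 2.2 = 8.909 kPa.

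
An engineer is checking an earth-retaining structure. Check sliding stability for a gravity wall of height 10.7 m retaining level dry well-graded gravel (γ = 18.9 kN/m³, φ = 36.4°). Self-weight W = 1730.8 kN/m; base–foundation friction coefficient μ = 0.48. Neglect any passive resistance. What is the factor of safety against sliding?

K_a = tan²(45° − 36.4°/2) = 0.2552.
P_a = ½K_aγH² = 0.5×0.2552×18.9×10.7² = 276.1 kN/m, acting at H/3 = 3.567 m above the base.
FS_sliding = μW / P_a = 0.48×1730.8 / 276.1 = 3.009.

3.01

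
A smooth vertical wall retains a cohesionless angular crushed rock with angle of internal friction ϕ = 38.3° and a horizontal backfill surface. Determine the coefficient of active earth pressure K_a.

K_a = tan²(45° − φ/2) = tan²(25.85°) = 0.2347.

0.235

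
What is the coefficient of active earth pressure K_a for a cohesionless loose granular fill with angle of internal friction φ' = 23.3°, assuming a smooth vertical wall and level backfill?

K_a = (1 − sin φ)/(1 + sin φ) = (1 − sin 23.3°)/(1 + sin 23.3°) = 0.4331.

0.433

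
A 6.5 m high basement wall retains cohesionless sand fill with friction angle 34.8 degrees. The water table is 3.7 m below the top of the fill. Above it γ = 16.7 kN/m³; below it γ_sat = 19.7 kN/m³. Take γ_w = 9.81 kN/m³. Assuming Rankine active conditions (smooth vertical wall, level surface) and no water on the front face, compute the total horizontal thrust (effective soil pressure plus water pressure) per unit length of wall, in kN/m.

K_a = tan²(45° − φ/2) = 0.2733.
γ' = 19.7 − 9.81 = 9.890 kN/m³. Depth below WT = 2.8 m.
σ'_h at WT = K_a γ d_w = 16.89 kPa; at base = 16.89 + K_a γ' × 2.8 = 24.46 kPa.
P₁ (0–3.7 m) = ½×16.89×3.7 = 31.24. P₂ (3.7–6.5 m) = ½(16.89+24.46)×2.8 = 57.88.
P_w = ½ γ_w h₂² = 0.5×9.81×2.8² = 38.46. Total = 31.24+57.88+38.46 = 127.6 kN/m.

128 kN/m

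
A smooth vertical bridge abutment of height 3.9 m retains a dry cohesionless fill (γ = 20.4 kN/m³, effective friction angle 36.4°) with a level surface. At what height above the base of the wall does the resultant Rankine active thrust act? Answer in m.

K_a = 0.2552.
The pressure distribution is triangular, so the resultant acts at H/3 above the base = 3.9/3 = 1.300 m.

1.30 m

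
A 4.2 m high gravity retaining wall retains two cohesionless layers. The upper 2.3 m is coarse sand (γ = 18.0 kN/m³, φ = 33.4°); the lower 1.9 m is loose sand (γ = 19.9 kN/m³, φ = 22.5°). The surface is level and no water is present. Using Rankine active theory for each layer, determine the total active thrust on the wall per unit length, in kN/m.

K_a1 = tan²(45°−33.4°/2) = 0.2899; K_a2 = tan²(45°−22.5°/2) = 0.4465.
Layer 1: σ at base = K_a1 γ₁ h₁ = 12.00 kPa; P₁ = ½×12.00×2.3 = 13.80.
Layer 2: σ_v at top = γ₁h₁ = 41.40; σ_h top = K_a2×41.40 = 18.48; σ_h base = K_a2×(41.40+19.9×1.9) = 35.36.
P₂ = ½(18.48+35.36)×1.9 = 51.16. Total P_a = 13.80+51.16 = 64.96 kN/m.

65.0 kN/m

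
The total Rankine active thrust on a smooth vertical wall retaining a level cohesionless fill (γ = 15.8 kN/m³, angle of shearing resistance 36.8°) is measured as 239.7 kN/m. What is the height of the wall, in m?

11.0 m

K_a = 0.2508. P_a = ½ K_a γ H² ⇒ H = √(2P_a/(K_a γ)).
H = √(2×239.7/(0.2508×15.8)) = 11.00 m.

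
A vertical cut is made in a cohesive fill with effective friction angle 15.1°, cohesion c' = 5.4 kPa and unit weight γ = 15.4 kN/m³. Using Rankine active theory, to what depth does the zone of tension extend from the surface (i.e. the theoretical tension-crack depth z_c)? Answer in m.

K_a = tan²(45° − 15.1°/2) = 0.5867; √K_a = 0.7659.
The active pressure is zero where K_a γ z = 2c√K_a, so z_c = 2c/(γ√K_a) = 2×5.4/(15.4×0.7659) = 0.9156 m.

0.916 m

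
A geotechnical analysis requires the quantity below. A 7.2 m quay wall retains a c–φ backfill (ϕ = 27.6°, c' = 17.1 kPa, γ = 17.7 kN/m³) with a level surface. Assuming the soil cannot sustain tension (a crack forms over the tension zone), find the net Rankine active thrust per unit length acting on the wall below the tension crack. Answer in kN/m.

K_a = 0.3668; √K_a = 0.6056.
Tension-crack depth z_c = 2c/(γ√K_a) = 2×17.1/(17.7×0.6056) = 3.190 m.
σ_a at base = K_a γ H − 2c√K_a = 0.3668×17.7×7.2 − 2×17.1×0.6056 = 26.03 kPa.
P_a = ½ × 26.03 × (H − z_c) = 0.5×26.03×4.010 = 52.18 kN/m.

52.2 kN/m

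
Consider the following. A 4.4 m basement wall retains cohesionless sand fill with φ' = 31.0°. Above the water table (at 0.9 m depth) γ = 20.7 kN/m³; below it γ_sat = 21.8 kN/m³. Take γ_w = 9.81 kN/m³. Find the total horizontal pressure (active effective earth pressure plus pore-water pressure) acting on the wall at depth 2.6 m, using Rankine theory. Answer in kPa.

K_a = (1 − sin φ)/(1 + sin φ) = 0.3201.
γ' = 21.8 − 9.81 = 11.99 kN/m³.
Effective vertical stress at 2.6 m: σ'_v = 20.7×0.9 + 11.99×1.70 = 39.01 kPa.
σ'_h = K_a σ'_v = 0.3201 × 39.01 = 12.49 kPa; u = γ_w × 1.70 = 16.68 kPa.
Total σ_h = 12.49 + 16.68 = 29.17 kPa.

29.2 kPa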